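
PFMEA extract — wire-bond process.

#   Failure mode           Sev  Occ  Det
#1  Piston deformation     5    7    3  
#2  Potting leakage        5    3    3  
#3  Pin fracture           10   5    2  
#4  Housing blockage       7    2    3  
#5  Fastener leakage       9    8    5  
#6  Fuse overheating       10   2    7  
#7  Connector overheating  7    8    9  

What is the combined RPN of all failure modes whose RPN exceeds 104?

RPN = Severity × Occurrence × Detection:
  #1: 5 × 7 × 3 = 105
  #2: 5 × 3 × 3 = 45
  #3: 10 × 5 × 2 = 100
  #4: 7 × 2 × 3 = 42
  #5: 9 × 8 × 5 = 360
  #6: 10 × 2 × 7 = 140
  #7: 7 × 8 × 9 = 504
RPN > 104: #1 (105), #5 (360), #6 (140), #7 (504).
Sum: 105 + 360 + 140 + 504 = 1109.

1109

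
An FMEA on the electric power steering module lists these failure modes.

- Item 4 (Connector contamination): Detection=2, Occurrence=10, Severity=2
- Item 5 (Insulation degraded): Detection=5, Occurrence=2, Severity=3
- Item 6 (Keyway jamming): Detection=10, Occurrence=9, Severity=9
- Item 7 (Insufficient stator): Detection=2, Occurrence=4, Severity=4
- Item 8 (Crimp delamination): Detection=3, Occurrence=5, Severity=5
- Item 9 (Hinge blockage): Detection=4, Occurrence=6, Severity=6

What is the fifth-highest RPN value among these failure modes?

32

RPN = Severity × Occurrence × Detection:
  Item 4: 2 × 10 × 2 = 40
  Item 5: 3 × 2 × 5 = 30
  Item 6: 9 × 9 × 10 = 810
  Item 7: 4 × 4 × 2 = 32
  Item 8: 5 × 5 × 3 = 75
  Item 9: 6 × 6 × 4 = 144
Sorted descending: 810, 144, 75, 40, 32, 30.
The fifth-highest RPN is 32 (Item 7).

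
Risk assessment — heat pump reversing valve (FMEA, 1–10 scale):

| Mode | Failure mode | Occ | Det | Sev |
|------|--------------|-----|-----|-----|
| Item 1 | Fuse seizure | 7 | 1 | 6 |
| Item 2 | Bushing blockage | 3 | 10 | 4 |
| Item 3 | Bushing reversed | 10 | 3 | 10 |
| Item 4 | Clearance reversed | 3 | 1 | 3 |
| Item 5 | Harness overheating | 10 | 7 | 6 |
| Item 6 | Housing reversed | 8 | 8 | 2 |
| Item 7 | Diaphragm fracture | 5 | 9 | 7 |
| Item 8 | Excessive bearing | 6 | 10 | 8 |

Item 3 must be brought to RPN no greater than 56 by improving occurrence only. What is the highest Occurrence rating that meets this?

1

Item 3: S=10, O=10, D=3 → current RPN = 300.
Fixed product = 30. Need 30 × O ≤ 56, so O ≤ 56/30 = 1.87.
Maximum integer Occurrence rating = 1 (gives RPN 30; O=2 would give 60 > 56).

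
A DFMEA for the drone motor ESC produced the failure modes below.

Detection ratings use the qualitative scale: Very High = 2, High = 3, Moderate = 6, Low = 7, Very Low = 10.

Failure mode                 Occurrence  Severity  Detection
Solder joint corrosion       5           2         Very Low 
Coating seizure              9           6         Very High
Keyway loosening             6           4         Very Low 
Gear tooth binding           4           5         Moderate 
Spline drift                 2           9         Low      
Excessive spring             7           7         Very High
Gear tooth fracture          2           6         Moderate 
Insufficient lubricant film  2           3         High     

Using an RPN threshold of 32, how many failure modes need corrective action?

RPN = Severity × Occurrence × Detection:
  Solder joint corrosion: 2 × 5 × 10 = 100
  Coating seizure: 6 × 9 × 2 = 108
  Keyway loosening: 4 × 6 × 10 = 240
  Gear tooth binding: 5 × 4 × 6 = 120
  Spline drift: 9 × 2 × 7 = 126
  Excessive spring: 7 × 7 × 2 = 98
  Gear tooth fracture: 6 × 2 × 6 = 72
  Insufficient lubricant film: 3 × 2 × 3 = 18
Modes with RPN ≥ 32: Solder joint corrosion (100), Coating seizure (108), Keyway loosening (240), Gear tooth binding (120), Spline drift (126), Excessive spring (98), Gear tooth fracture (72) → 7.

7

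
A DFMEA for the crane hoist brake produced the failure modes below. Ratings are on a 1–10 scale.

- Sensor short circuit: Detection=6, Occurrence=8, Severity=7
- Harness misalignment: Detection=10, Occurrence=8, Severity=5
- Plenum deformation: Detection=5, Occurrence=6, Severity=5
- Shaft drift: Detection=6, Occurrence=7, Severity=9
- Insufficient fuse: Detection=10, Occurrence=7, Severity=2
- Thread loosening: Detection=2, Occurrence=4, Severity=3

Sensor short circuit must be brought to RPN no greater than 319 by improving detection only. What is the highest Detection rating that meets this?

5

Sensor short circuit: S=7, O=8, D=6 → current RPN = 336.
Fixed product = 56. Need 56 × D ≤ 319, so D ≤ 319/56 = 5.70.
Maximum integer Detection rating = 5 (gives RPN 280; D=6 would give 336 > 319).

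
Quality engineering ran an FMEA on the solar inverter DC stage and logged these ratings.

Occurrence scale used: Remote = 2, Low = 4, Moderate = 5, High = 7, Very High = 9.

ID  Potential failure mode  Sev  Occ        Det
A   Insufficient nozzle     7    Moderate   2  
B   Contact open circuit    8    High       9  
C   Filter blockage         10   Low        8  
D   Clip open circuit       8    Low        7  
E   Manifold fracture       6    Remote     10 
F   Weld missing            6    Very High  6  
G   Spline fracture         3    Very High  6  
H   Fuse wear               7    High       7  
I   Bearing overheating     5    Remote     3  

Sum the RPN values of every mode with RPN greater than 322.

RPN = Severity × Occurrence × Detection:
  A: 7 × 5 × 2 = 70
  B: 8 × 7 × 9 = 504
  C: 10 × 4 × 8 = 320
  D: 8 × 4 × 7 = 224
  E: 6 × 2 × 10 = 120
  F: 6 × 9 × 6 = 324
  G: 3 × 9 × 6 = 162
  H: 7 × 7 × 7 = 343
  I: 5 × 2 × 3 = 30
RPN > 322: B (504), F (324), H (343).
Sum: 504 + 324 + 343 = 1171.

1171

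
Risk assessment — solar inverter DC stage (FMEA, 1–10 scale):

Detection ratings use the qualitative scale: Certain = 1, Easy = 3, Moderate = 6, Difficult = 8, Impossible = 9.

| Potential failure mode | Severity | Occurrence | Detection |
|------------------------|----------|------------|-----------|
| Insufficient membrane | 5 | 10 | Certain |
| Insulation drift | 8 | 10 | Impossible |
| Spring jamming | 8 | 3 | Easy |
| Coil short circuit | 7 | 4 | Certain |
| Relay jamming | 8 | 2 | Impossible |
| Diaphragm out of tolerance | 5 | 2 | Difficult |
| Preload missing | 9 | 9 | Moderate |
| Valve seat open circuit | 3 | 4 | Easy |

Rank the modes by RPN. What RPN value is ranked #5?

RPN = Severity × Occurrence × Detection:
  Insufficient membrane: 5 × 10 × 1 = 50
  Insulation drift: 8 × 10 × 9 = 720
  Spring jamming: 8 × 3 × 3 = 72
  Coil short circuit: 7 × 4 × 1 = 28
  Relay jamming: 8 × 2 × 9 = 144
  Diaphragm out of tolerance: 5 × 2 × 8 = 80
  Preload missing: 9 × 9 × 6 = 486
  Valve seat open circuit: 3 × 4 × 3 = 36
Sorted descending: 720, 486, 144, 80, 72, 50, 36, 28.
The fifth-highest RPN is 72 (Spring jamming).

72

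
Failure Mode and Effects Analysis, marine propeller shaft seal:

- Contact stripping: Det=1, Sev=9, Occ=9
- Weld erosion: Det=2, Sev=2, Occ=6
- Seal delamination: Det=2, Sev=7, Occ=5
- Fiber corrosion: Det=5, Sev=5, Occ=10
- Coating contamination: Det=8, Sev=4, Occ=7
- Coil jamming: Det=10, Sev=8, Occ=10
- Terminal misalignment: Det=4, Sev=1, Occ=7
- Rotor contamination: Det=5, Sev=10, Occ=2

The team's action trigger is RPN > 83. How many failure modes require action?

4

RPN = Severity × Occurrence × Detection:
  Contact stripping: 9 × 9 × 1 = 81
  Weld erosion: 2 × 6 × 2 = 24
  Seal delamination: 7 × 5 × 2 = 70
  Fiber corrosion: 5 × 10 × 5 = 250
  Coating contamination: 4 × 7 × 8 = 224
  Coil jamming: 8 × 10 × 10 = 800
  Terminal misalignment: 1 × 7 × 4 = 28
  Rotor contamination: 10 × 2 × 5 = 100
Modes with RPN > 83: Fiber corrosion (250), Coating contamination (224), Coil jamming (800), Rotor contamination (100) → 4.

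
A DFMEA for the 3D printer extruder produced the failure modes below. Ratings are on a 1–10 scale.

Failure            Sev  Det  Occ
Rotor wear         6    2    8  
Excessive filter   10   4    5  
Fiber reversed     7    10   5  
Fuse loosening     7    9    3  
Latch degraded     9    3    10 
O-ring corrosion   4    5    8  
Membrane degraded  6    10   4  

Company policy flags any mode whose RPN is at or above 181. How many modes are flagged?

5

RPN = Severity × Occurrence × Detection:
  Rotor wear: 6 × 8 × 2 = 96
  Excessive filter: 10 × 5 × 4 = 200
  Fiber reversed: 7 × 5 × 10 = 350
  Fuse loosening: 7 × 3 × 9 = 189
  Latch degraded: 9 × 10 × 3 = 270
  O-ring corrosion: 4 × 8 × 5 = 160
  Membrane degraded: 6 × 4 × 10 = 240
Modes with RPN ≥ 181: Excessive filter (200), Fiber reversed (350), Fuse loosening (189), Latch degraded (270), Membrane degraded (240) → 5.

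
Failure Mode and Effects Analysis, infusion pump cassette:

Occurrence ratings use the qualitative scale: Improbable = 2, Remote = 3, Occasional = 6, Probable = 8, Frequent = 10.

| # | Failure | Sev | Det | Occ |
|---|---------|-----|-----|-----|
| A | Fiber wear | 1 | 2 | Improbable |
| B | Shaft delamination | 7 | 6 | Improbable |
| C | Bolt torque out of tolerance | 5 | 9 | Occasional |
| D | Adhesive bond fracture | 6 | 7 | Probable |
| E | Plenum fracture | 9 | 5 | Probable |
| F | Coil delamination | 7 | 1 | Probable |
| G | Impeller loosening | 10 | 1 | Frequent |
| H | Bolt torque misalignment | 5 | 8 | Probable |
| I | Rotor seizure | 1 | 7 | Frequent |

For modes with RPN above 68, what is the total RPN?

RPN = Severity × Occurrence × Detection:
  A: 1 × 2 × 2 = 4
  B: 7 × 2 × 6 = 84
  C: 5 × 6 × 9 = 270
  D: 6 × 8 × 7 = 336
  E: 9 × 8 × 5 = 360
  F: 7 × 8 × 1 = 56
  G: 10 × 10 × 1 = 100
  H: 5 × 8 × 8 = 320
  I: 1 × 10 × 7 = 70
RPN > 68: B (84), C (270), D (336), E (360), G (100), H (320), I (70).
Sum: 84 + 270 + 336 + 360 + 100 + 320 + 70 = 1540.

1540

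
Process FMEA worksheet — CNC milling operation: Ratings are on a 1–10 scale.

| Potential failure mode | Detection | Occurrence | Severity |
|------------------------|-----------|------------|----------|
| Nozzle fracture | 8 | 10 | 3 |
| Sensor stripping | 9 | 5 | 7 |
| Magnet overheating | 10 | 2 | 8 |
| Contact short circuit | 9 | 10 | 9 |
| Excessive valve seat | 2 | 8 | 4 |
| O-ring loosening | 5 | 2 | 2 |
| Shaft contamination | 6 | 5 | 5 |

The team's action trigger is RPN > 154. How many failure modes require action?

RPN = Severity × Occurrence × Detection:
  Nozzle fracture: 3 × 10 × 8 = 240
  Sensor stripping: 7 × 5 × 9 = 315
  Magnet overheating: 8 × 2 × 10 = 160
  Contact short circuit: 9 × 10 × 9 = 810
  Excessive valve seat: 4 × 8 × 2 = 64
  O-ring loosening: 2 × 2 × 5 = 20
  Shaft contamination: 5 × 5 × 6 = 150
Modes with RPN > 154: Nozzle fracture (240), Sensor stripping (315), Magnet overheating (160), Contact short circuit (810) → 4.

4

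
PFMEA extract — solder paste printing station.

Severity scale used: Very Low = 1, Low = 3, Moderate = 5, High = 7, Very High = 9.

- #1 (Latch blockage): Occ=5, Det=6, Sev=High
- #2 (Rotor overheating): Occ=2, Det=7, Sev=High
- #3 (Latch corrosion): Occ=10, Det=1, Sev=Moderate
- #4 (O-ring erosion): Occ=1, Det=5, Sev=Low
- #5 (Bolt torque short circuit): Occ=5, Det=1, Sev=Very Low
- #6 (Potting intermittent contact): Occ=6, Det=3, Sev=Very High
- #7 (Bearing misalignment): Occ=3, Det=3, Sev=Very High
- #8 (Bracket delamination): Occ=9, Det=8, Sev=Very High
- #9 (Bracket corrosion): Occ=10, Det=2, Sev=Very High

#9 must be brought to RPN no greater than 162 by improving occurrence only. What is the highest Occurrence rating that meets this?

9

#9: S=9, O=10, D=2 → current RPN = 180.
Fixed product = 18. Need 18 × O ≤ 162, so O ≤ 162/18 = 9.00.
Maximum integer Occurrence rating = 9 (gives RPN 162; O=10 would give 180 > 162).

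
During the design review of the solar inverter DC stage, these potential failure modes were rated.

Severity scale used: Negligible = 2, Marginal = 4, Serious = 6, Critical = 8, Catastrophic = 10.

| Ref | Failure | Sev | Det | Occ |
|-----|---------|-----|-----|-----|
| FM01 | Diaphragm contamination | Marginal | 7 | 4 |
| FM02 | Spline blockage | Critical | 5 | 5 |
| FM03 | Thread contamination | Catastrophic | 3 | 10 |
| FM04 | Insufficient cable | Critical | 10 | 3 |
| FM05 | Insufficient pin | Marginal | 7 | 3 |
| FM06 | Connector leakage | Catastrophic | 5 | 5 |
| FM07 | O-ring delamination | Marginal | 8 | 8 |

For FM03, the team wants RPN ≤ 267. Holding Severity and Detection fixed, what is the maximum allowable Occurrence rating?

8

FM03: S=10, O=10, D=3 → current RPN = 300.
Fixed product = 30. Need 30 × O ≤ 267, so O ≤ 267/30 = 8.90.
Maximum integer Occurrence rating = 8 (gives RPN 240; O=9 would give 270 > 267).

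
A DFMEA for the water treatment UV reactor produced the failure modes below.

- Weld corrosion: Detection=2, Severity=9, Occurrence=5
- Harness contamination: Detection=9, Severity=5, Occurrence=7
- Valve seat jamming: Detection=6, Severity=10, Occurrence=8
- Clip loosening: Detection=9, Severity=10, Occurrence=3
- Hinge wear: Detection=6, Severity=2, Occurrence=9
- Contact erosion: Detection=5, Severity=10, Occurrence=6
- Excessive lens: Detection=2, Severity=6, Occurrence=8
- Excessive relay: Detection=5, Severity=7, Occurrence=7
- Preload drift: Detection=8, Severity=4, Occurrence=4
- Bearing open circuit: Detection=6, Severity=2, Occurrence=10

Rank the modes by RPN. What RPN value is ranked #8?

108

RPN = Severity × Occurrence × Detection:
  Weld corrosion: 9 × 5 × 2 = 90
  Harness contamination: 5 × 7 × 9 = 315
  Valve seat jamming: 10 × 8 × 6 = 480
  Clip loosening: 10 × 3 × 9 = 270
  Hinge wear: 2 × 9 × 6 = 108
  Contact erosion: 10 × 6 × 5 = 300
  Excessive lens: 6 × 8 × 2 = 96
  Excessive relay: 7 × 7 × 5 = 245
  Preload drift: 4 × 4 × 8 = 128
  Bearing open circuit: 2 × 10 × 6 = 120
Sorted descending: 480, 315, 300, 270, 245, 128, 120, 108, 96, 90.
The eighth-highest RPN is 108 (Hinge wear).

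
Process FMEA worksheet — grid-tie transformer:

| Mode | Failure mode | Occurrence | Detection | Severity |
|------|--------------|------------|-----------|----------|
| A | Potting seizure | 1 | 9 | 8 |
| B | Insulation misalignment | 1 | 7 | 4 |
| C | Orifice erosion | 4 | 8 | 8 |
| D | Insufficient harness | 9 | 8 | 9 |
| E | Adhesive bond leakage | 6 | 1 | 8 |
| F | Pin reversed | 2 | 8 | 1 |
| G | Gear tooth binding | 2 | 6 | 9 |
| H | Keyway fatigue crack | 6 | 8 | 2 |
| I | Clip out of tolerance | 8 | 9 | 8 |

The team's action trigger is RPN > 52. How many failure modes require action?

RPN = Severity × Occurrence × Detection:
  A: 8 × 1 × 9 = 72
  B: 4 × 1 × 7 = 28
  C: 8 × 4 × 8 = 256
  D: 9 × 9 × 8 = 648
  E: 8 × 6 × 1 = 48
  F: 1 × 2 × 8 = 16
  G: 9 × 2 × 6 = 108
  H: 2 × 6 × 8 = 96
  I: 8 × 8 × 9 = 576
Modes with RPN > 52: A (72), C (256), D (648), G (108), H (96), I (576) → 6.

6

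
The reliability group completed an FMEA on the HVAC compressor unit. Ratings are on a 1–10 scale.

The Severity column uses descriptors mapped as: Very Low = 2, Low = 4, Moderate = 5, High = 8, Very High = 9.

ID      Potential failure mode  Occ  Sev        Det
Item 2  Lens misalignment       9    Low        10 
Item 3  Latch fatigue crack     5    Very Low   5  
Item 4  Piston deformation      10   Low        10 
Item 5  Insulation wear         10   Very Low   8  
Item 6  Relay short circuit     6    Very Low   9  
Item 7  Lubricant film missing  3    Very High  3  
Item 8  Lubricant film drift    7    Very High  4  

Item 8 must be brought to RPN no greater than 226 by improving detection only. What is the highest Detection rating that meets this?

Item 8: S=9, O=7, D=4 → current RPN = 252.
Fixed product = 63. Need 63 × D ≤ 226, so D ≤ 226/63 = 3.59.
Maximum integer Detection rating = 3 (gives RPN 189; D=4 would give 252 > 226).

3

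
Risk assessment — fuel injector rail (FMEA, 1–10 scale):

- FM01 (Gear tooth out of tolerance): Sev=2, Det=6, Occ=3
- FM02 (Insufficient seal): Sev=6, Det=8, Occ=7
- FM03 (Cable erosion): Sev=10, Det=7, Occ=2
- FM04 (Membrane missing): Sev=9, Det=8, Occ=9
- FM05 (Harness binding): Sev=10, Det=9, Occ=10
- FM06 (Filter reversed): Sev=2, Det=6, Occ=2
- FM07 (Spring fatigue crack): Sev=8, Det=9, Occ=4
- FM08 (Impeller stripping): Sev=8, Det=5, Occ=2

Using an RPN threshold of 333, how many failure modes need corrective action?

3

RPN = Severity × Occurrence × Detection:
  FM01: 2 × 3 × 6 = 36
  FM02: 6 × 7 × 8 = 336
  FM03: 10 × 2 × 7 = 140
  FM04: 9 × 9 × 8 = 648
  FM05: 10 × 10 × 9 = 900
  FM06: 2 × 2 × 6 = 24
  FM07: 8 × 4 × 9 = 288
  FM08: 8 × 2 × 5 = 80
Modes with RPN ≥ 333: FM02 (336), FM04 (648), FM05 (900) → 3.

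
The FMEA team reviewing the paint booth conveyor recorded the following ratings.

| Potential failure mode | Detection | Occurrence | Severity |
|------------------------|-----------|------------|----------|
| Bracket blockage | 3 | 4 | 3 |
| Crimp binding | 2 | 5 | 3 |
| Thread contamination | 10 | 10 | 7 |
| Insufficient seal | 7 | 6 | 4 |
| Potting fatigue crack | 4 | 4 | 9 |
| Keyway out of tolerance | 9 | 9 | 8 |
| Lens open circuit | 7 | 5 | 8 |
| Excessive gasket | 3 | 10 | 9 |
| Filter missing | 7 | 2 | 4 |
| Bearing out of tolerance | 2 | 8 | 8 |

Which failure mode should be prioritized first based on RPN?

RPN = Severity × Occurrence × Detection:
  Bracket blockage: 3 × 4 × 3 = 36
  Crimp binding: 3 × 5 × 2 = 30
  Thread contamination: 7 × 10 × 10 = 700
  Insufficient seal: 4 × 6 × 7 = 168
  Potting fatigue crack: 9 × 4 × 4 = 144
  Keyway out of tolerance: 8 × 9 × 9 = 648
  Lens open circuit: 8 × 5 × 7 = 280
  Excessive gasket: 9 × 10 × 3 = 270
  Filter missing: 4 × 2 × 7 = 56
  Bearing out of tolerance: 8 × 8 × 2 = 128
Highest RPN is 700 → Thread contamination.

Thread contamination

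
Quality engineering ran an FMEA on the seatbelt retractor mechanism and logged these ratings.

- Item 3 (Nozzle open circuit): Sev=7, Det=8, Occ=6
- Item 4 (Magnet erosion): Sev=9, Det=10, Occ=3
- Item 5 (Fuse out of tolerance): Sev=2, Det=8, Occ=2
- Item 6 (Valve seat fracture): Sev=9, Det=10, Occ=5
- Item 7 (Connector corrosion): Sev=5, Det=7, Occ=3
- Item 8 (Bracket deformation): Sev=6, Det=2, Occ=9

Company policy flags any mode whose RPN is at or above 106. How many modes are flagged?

4

RPN = Severity × Occurrence × Detection:
  Item 3: 7 × 6 × 8 = 336
  Item 4: 9 × 3 × 10 = 270
  Item 5: 2 × 2 × 8 = 32
  Item 6: 9 × 5 × 10 = 450
  Item 7: 5 × 3 × 7 = 105
  Item 8: 6 × 9 × 2 = 108
Modes with RPN ≥ 106: Item 3 (336), Item 4 (270), Item 6 (450), Item 8 (108) → 4.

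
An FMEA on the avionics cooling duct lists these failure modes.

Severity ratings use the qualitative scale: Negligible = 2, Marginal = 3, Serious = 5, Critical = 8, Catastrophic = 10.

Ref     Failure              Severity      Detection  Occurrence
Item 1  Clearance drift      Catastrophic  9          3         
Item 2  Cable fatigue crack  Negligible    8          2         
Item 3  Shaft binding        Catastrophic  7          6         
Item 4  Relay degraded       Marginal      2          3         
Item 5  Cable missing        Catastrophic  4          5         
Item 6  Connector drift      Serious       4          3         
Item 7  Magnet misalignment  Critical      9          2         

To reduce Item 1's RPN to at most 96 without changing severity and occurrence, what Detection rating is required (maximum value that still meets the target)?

3

Item 1: S=10, O=3, D=9 → current RPN = 270.
Fixed product = 30. Need 30 × D ≤ 96, so D ≤ 96/30 = 3.20.
Maximum integer Detection rating = 3 (gives RPN 90; D=4 would give 120 > 96).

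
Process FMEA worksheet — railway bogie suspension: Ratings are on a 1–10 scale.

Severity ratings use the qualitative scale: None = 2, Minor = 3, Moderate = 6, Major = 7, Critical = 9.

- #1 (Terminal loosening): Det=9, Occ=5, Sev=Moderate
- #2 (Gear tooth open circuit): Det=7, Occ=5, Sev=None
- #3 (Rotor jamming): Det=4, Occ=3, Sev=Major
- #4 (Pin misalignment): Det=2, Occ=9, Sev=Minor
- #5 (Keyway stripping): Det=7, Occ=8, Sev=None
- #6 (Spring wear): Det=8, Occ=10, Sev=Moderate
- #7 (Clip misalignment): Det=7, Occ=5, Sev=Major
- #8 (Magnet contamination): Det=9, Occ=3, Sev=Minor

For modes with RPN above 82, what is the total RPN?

RPN = Severity × Occurrence × Detection:
  #1: 6 × 5 × 9 = 270
  #2: 2 × 5 × 7 = 70
  #3: 7 × 3 × 4 = 84
  #4: 3 × 9 × 2 = 54
  #5: 2 × 8 × 7 = 112
  #6: 6 × 10 × 8 = 480
  #7: 7 × 5 × 7 = 245
  #8: 3 × 3 × 9 = 81
RPN > 82: #1 (270), #3 (84), #5 (112), #6 (480), #7 (245).
Sum: 270 + 84 + 112 + 480 + 245 = 1191.

1191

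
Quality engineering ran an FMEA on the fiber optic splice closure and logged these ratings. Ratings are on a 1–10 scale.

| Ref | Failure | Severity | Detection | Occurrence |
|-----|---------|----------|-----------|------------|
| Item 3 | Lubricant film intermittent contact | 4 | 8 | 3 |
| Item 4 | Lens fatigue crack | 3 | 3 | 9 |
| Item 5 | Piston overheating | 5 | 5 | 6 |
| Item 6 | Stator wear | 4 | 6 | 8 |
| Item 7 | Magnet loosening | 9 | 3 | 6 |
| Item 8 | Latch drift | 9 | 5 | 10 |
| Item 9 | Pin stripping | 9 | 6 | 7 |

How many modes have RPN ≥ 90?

6

RPN = Severity × Occurrence × Detection:
  Item 3: 4 × 3 × 8 = 96
  Item 4: 3 × 9 × 3 = 81
  Item 5: 5 × 6 × 5 = 150
  Item 6: 4 × 8 × 6 = 192
  Item 7: 9 × 6 × 3 = 162
  Item 8: 9 × 10 × 5 = 450
  Item 9: 9 × 7 × 6 = 378
Modes with RPN ≥ 90: Item 3 (96), Item 5 (150), Item 6 (192), Item 7 (162), Item 8 (450), Item 9 (378) → 6.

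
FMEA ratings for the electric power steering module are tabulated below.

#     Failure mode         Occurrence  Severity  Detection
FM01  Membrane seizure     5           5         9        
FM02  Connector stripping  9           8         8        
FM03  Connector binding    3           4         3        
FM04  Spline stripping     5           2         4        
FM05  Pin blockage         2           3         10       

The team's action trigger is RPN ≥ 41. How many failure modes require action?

RPN = Severity × Occurrence × Detection:
  FM01: 5 × 5 × 9 = 225
  FM02: 8 × 9 × 8 = 576
  FM03: 4 × 3 × 3 = 36
  FM04: 2 × 5 × 4 = 40
  FM05: 3 × 2 × 10 = 60
Modes with RPN ≥ 41: FM01 (225), FM02 (576), FM05 (60) → 3.

3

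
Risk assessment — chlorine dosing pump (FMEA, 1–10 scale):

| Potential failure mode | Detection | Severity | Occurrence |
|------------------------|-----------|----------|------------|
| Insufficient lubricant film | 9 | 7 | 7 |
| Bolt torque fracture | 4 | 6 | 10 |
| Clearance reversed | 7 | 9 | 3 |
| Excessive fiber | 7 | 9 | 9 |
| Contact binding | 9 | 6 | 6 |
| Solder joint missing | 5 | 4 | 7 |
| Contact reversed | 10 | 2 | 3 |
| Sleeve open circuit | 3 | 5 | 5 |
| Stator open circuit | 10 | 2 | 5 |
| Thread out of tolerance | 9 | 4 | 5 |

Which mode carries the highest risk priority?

RPN = Severity × Occurrence × Detection:
  Insufficient lubricant film: 7 × 7 × 9 = 441
  Bolt torque fracture: 6 × 10 × 4 = 240
  Clearance reversed: 9 × 3 × 7 = 189
  Excessive fiber: 9 × 9 × 7 = 567
  Contact binding: 6 × 6 × 9 = 324
  Solder joint missing: 4 × 7 × 5 = 140
  Contact reversed: 2 × 3 × 10 = 60
  Sleeve open circuit: 5 × 5 × 3 = 75
  Stator open circuit: 2 × 5 × 10 = 100
  Thread out of tolerance: 4 × 5 × 9 = 180
Highest RPN is 567 → Excessive fiber.

Excessive fiber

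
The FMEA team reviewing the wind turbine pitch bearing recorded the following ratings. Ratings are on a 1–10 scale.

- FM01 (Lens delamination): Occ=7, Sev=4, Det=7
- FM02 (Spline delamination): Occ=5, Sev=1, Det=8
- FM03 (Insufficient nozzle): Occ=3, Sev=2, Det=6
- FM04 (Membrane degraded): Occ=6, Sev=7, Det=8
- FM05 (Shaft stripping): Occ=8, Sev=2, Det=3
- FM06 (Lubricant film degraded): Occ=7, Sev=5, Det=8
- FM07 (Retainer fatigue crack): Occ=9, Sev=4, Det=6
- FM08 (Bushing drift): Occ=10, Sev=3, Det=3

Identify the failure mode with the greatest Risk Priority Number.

FM04

RPN = Severity × Occurrence × Detection:
  FM01: 4 × 7 × 7 = 196
  FM02: 1 × 5 × 8 = 40
  FM03: 2 × 3 × 6 = 36
  FM04: 7 × 6 × 8 = 336
  FM05: 2 × 8 × 3 = 48
  FM06: 5 × 7 × 8 = 280
  FM07: 4 × 9 × 6 = 216
  FM08: 3 × 10 × 3 = 90
Highest RPN is 336 → FM04.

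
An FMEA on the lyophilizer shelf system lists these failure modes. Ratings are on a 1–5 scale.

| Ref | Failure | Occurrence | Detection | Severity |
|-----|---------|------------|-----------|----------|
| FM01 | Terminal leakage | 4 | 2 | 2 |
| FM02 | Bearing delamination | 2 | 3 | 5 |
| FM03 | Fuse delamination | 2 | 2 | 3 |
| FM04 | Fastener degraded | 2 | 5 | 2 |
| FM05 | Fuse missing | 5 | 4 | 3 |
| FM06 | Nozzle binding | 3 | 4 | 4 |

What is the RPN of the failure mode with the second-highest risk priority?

48

RPN = Severity × Occurrence × Detection:
  FM01: 2 × 4 × 2 = 16
  FM02: 5 × 2 × 3 = 30
  FM03: 3 × 2 × 2 = 12
  FM04: 2 × 2 × 5 = 20
  FM05: 3 × 5 × 4 = 60
  FM06: 4 × 3 × 4 = 48
Sorted descending: 60, 48, 30, 20, 16, 12.
The second-highest RPN is 48 (FM06).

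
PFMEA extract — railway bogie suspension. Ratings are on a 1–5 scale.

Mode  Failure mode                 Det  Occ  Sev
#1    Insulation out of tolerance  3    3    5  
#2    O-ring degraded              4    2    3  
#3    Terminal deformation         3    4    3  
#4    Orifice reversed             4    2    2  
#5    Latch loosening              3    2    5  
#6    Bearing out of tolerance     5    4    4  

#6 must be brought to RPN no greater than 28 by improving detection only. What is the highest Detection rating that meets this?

1

#6: S=4, O=4, D=5 → current RPN = 80.
Fixed product = 16. Need 16 × D ≤ 28, so D ≤ 28/16 = 1.75.
Maximum integer Detection rating = 1 (gives RPN 16; D=2 would give 32 > 28).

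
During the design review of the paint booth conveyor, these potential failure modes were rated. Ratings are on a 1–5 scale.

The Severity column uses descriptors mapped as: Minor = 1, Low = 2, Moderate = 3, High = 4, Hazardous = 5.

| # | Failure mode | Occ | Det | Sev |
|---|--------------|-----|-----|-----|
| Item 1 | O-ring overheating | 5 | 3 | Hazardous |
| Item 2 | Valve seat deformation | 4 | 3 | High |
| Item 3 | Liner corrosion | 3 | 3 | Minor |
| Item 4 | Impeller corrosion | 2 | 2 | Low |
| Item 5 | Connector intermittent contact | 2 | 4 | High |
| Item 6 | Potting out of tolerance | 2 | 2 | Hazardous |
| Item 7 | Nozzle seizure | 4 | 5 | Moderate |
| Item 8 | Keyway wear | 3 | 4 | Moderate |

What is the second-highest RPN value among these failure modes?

RPN = Severity × Occurrence × Detection:
  Item 1: 5 × 5 × 3 = 75
  Item 2: 4 × 4 × 3 = 48
  Item 3: 1 × 3 × 3 = 9
  Item 4: 2 × 2 × 2 = 8
  Item 5: 4 × 2 × 4 = 32
  Item 6: 5 × 2 × 2 = 20
  Item 7: 3 × 4 × 5 = 60
  Item 8: 3 × 3 × 4 = 36
Sorted descending: 75, 60, 48, 36, 32, 20, 9, 8.
The second-highest RPN is 60 (Item 7).

60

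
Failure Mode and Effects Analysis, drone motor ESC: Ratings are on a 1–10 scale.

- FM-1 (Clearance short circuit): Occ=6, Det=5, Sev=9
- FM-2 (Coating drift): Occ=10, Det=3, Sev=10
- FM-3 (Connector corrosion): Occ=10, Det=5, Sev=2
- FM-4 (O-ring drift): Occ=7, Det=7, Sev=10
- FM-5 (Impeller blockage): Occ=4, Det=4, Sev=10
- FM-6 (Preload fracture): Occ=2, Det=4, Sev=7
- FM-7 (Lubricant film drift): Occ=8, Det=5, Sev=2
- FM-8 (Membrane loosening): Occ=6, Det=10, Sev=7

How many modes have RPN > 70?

RPN = Severity × Occurrence × Detection:
  FM-1: 9 × 6 × 5 = 270
  FM-2: 10 × 10 × 3 = 300
  FM-3: 2 × 10 × 5 = 100
  FM-4: 10 × 7 × 7 = 490
  FM-5: 10 × 4 × 4 = 160
  FM-6: 7 × 2 × 4 = 56
  FM-7: 2 × 8 × 5 = 80
  FM-8: 7 × 6 × 10 = 420
Modes with RPN > 70: FM-1 (270), FM-2 (300), FM-3 (100), FM-4 (490), FM-5 (160), FM-7 (80), FM-8 (420) → 7.

7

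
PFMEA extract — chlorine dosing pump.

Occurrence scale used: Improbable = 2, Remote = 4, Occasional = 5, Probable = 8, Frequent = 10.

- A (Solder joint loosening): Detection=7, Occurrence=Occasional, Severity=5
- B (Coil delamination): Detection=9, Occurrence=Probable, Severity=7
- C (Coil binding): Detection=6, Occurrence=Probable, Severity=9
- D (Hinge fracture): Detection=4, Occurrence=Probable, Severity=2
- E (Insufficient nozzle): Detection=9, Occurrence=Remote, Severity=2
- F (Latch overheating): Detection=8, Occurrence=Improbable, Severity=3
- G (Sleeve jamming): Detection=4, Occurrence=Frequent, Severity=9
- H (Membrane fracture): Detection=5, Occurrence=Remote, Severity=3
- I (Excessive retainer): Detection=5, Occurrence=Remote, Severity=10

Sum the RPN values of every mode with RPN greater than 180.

RPN = Severity × Occurrence × Detection:
  A: 5 × 5 × 7 = 175
  B: 7 × 8 × 9 = 504
  C: 9 × 8 × 6 = 432
  D: 2 × 8 × 4 = 64
  E: 2 × 4 × 9 = 72
  F: 3 × 2 × 8 = 48
  G: 9 × 10 × 4 = 360
  H: 3 × 4 × 5 = 60
  I: 10 × 4 × 5 = 200
RPN > 180: B (504), C (432), G (360), I (200).
Sum: 504 + 432 + 360 + 200 = 1496.

1496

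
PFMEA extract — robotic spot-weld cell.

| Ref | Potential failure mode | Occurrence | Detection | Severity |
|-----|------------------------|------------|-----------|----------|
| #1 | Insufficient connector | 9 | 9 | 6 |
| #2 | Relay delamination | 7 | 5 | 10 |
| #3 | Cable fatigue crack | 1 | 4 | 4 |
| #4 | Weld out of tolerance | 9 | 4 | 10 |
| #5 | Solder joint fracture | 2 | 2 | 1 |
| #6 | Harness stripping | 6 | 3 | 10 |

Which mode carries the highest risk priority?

RPN = Severity × Occurrence × Detection:
  #1: 6 × 9 × 9 = 486
  #2: 10 × 7 × 5 = 350
  #3: 4 × 1 × 4 = 16
  #4: 10 × 9 × 4 = 360
  #5: 1 × 2 × 2 = 4
  #6: 10 × 6 × 3 = 180
Highest RPN is 486 → #1.

#1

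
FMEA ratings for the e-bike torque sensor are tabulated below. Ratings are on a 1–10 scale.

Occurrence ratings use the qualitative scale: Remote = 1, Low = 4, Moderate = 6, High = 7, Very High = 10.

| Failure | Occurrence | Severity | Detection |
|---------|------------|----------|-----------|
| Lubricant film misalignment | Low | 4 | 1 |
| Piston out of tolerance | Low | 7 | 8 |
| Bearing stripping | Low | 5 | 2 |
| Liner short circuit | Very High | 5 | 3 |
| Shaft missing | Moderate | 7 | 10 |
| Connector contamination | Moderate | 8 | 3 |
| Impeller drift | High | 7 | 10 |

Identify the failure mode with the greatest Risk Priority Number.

Impeller drift

RPN = Severity × Occurrence × Detection:
  Lubricant film misalignment: 4 × 4 × 1 = 16
  Piston out of tolerance: 7 × 4 × 8 = 224
  Bearing stripping: 5 × 4 × 2 = 40
  Liner short circuit: 5 × 10 × 3 = 150
  Shaft missing: 7 × 6 × 10 = 420
  Connector contamination: 8 × 6 × 3 = 144
  Impeller drift: 7 × 7 × 10 = 490
Highest RPN is 490 → Impeller drift.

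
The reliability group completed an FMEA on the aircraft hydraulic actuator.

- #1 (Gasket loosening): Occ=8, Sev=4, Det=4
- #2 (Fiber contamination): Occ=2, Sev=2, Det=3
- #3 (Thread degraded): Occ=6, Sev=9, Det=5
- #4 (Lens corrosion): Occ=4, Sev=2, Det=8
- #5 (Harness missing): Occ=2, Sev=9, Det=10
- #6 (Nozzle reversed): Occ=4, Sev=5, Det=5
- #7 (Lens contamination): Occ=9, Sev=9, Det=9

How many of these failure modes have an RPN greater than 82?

RPN = Severity × Occurrence × Detection:
  #1: 4 × 8 × 4 = 128
  #2: 2 × 2 × 3 = 12
  #3: 9 × 6 × 5 = 270
  #4: 2 × 4 × 8 = 64
  #5: 9 × 2 × 10 = 180
  #6: 5 × 4 × 5 = 100
  #7: 9 × 9 × 9 = 729
Modes with RPN > 82: #1 (128), #3 (270), #5 (180), #6 (100), #7 (729) → 5.

5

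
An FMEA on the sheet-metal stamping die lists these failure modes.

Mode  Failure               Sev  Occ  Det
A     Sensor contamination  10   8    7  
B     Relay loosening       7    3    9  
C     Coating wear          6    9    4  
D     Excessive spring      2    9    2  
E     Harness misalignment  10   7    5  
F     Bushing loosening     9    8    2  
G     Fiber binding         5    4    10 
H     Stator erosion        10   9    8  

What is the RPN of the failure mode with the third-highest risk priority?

350

RPN = Severity × Occurrence × Detection:
  A: 10 × 8 × 7 = 560
  B: 7 × 3 × 9 = 189
  C: 6 × 9 × 4 = 216
  D: 2 × 9 × 2 = 36
  E: 10 × 7 × 5 = 350
  F: 9 × 8 × 2 = 144
  G: 5 × 4 × 10 = 200
  H: 10 × 9 × 8 = 720
Sorted descending: 720, 560, 350, 216, 200, 189, 144, 36.
The third-highest RPN is 350 (E).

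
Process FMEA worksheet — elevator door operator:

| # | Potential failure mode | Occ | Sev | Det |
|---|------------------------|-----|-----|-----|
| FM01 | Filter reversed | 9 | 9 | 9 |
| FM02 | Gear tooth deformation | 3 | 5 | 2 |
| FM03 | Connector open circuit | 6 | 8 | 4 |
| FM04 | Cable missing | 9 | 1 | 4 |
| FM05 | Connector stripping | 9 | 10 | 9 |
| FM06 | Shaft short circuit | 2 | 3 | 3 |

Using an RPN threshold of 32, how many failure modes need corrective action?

RPN = Severity × Occurrence × Detection:
  FM01: 9 × 9 × 9 = 729
  FM02: 5 × 3 × 2 = 30
  FM03: 8 × 6 × 4 = 192
  FM04: 1 × 9 × 4 = 36
  FM05: 10 × 9 × 9 = 810
  FM06: 3 × 2 × 3 = 18
Modes with RPN ≥ 32: FM01 (729), FM03 (192), FM04 (36), FM05 (810) → 4.

4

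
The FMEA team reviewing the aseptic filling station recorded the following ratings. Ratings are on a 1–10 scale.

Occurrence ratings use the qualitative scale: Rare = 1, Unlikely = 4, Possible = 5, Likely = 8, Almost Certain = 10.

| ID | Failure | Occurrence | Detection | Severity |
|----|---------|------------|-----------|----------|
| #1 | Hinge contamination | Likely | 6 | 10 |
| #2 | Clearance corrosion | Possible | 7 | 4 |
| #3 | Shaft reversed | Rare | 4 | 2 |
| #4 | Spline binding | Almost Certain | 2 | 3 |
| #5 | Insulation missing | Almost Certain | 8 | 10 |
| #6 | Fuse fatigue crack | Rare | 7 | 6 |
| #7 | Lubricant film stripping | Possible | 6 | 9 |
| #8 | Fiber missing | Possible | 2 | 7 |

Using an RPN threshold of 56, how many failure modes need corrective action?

6

RPN = Severity × Occurrence × Detection:
  #1: 10 × 8 × 6 = 480
  #2: 4 × 5 × 7 = 140
  #3: 2 × 1 × 4 = 8
  #4: 3 × 10 × 2 = 60
  #5: 10 × 10 × 8 = 800
  #6: 6 × 1 × 7 = 42
  #7: 9 × 5 × 6 = 270
  #8: 7 × 5 × 2 = 70
Modes with RPN ≥ 56: #1 (480), #2 (140), #4 (60), #5 (800), #7 (270), #8 (70) → 6.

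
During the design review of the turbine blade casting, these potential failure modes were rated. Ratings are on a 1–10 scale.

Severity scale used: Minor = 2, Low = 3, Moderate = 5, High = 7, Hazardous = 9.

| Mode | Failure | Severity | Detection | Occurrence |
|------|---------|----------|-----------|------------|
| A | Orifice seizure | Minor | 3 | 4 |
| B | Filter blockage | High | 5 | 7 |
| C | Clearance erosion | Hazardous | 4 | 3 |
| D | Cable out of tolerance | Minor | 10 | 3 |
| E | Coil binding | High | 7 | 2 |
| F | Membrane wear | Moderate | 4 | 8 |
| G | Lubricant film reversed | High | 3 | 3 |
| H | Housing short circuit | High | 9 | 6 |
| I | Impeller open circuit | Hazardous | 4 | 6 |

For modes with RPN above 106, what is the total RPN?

1107

RPN = Severity × Occurrence × Detection:
  A: 2 × 4 × 3 = 24
  B: 7 × 7 × 5 = 245
  C: 9 × 3 × 4 = 108
  D: 2 × 3 × 10 = 60
  E: 7 × 2 × 7 = 98
  F: 5 × 8 × 4 = 160
  G: 7 × 3 × 3 = 63
  H: 7 × 6 × 9 = 378
  I: 9 × 6 × 4 = 216
RPN > 106: B (245), C (108), F (160), H (378), I (216).
Sum: 245 + 108 + 160 + 378 + 216 = 1107.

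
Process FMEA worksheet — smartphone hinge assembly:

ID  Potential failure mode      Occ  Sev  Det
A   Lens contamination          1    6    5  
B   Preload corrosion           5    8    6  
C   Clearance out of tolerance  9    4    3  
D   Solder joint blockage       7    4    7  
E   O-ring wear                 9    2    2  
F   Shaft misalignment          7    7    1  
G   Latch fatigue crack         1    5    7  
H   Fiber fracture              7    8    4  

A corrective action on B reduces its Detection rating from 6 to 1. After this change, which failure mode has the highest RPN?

RPN = Severity × Occurrence × Detection:
  A: 6 × 1 × 5 = 30
  B: 8 × 5 × 6 = 240
  C: 4 × 9 × 3 = 108
  D: 4 × 7 × 7 = 196
  E: 2 × 9 × 2 = 36
  F: 7 × 7 × 1 = 49
  G: 5 × 1 × 7 = 35
  H: 8 × 7 × 4 = 224
After action: B → 8 × 5 × 1 = 40.
Revised RPNs: H=224, D=196, C=108, F=49, B=40, E=36, G=35, A=30.
Highest is now H (224).

H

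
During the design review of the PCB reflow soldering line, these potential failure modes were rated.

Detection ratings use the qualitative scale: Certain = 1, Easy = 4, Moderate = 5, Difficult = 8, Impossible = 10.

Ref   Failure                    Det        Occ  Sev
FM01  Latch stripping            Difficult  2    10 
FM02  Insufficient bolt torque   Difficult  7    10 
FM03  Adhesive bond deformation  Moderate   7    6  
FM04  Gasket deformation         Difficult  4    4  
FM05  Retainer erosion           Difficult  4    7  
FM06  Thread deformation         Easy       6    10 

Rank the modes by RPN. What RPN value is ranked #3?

RPN = Severity × Occurrence × Detection:
  FM01: 10 × 2 × 8 = 160
  FM02: 10 × 7 × 8 = 560
  FM03: 6 × 7 × 5 = 210
  FM04: 4 × 4 × 8 = 128
  FM05: 7 × 4 × 8 = 224
  FM06: 10 × 6 × 4 = 240
Sorted descending: 560, 240, 224, 210, 160, 128.
The third-highest RPN is 224 (FM05).

224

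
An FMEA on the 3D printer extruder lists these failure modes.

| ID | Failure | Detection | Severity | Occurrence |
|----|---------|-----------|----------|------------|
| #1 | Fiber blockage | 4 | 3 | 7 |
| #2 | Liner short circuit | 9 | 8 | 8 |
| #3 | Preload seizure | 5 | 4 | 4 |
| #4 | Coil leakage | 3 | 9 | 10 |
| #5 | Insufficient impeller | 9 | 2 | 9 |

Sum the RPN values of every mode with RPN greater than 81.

1092

RPN = Severity × Occurrence × Detection:
  #1: 3 × 7 × 4 = 84
  #2: 8 × 8 × 9 = 576
  #3: 4 × 4 × 5 = 80
  #4: 9 × 10 × 3 = 270
  #5: 2 × 9 × 9 = 162
RPN > 81: #1 (84), #2 (576), #4 (270), #5 (162).
Sum: 84 + 576 + 270 + 162 = 1092.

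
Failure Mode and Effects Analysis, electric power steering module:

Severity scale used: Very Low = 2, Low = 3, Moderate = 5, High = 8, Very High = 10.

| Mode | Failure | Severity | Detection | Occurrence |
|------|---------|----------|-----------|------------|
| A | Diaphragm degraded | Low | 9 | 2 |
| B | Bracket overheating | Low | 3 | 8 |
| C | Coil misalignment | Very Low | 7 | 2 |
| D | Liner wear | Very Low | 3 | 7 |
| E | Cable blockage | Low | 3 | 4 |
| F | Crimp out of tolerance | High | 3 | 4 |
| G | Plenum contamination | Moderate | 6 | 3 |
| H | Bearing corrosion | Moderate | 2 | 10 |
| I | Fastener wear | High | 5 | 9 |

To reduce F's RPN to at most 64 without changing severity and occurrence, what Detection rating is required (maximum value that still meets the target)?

2

F: S=8, O=4, D=3 → current RPN = 96.
Fixed product = 32. Need 32 × D ≤ 64, so D ≤ 64/32 = 2.00.
Maximum integer Detection rating = 2 (gives RPN 64; D=3 would give 96 > 64).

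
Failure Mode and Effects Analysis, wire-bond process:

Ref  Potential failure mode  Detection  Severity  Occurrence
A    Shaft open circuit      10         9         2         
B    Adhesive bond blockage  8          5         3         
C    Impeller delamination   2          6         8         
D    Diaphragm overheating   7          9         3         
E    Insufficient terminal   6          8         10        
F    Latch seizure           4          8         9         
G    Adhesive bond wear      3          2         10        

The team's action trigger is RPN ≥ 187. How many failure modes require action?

3

RPN = Severity × Occurrence × Detection:
  A: 9 × 2 × 10 = 180
  B: 5 × 3 × 8 = 120
  C: 6 × 8 × 2 = 96
  D: 9 × 3 × 7 = 189
  E: 8 × 10 × 6 = 480
  F: 8 × 9 × 4 = 288
  G: 2 × 10 × 3 = 60
Modes with RPN ≥ 187: D (189), E (480), F (288) → 3.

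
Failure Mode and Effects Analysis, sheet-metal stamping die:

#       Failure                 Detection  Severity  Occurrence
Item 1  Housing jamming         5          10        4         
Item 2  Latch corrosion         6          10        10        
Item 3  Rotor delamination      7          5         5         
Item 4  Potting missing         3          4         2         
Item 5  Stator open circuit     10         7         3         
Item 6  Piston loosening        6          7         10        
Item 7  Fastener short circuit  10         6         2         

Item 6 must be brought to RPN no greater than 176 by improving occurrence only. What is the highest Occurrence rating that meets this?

4

Item 6: S=7, O=10, D=6 → current RPN = 420.
Fixed product = 42. Need 42 × O ≤ 176, so O ≤ 176/42 = 4.19.
Maximum integer Occurrence rating = 4 (gives RPN 168; O=5 would give 210 > 176).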